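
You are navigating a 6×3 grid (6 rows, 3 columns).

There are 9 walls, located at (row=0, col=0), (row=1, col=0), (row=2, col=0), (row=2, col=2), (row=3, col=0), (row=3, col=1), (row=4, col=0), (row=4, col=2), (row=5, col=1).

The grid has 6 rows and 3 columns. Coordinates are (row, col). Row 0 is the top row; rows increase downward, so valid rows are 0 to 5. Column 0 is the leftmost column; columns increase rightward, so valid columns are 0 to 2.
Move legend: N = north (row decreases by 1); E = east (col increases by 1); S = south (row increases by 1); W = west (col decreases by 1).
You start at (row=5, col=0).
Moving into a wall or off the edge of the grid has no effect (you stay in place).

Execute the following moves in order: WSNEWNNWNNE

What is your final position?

Answer: Final position: (row=5, col=0)

Derivation:
Start: (row=5, col=0)
  W (west): blocked, stay at (row=5, col=0)
  S (south): blocked, stay at (row=5, col=0)
  N (north): blocked, stay at (row=5, col=0)
  E (east): blocked, stay at (row=5, col=0)
  W (west): blocked, stay at (row=5, col=0)
  N (north): blocked, stay at (row=5, col=0)
  N (north): blocked, stay at (row=5, col=0)
  W (west): blocked, stay at (row=5, col=0)
  N (north): blocked, stay at (row=5, col=0)
  N (north): blocked, stay at (row=5, col=0)
  E (east): blocked, stay at (row=5, col=0)
Final: (row=5, col=0)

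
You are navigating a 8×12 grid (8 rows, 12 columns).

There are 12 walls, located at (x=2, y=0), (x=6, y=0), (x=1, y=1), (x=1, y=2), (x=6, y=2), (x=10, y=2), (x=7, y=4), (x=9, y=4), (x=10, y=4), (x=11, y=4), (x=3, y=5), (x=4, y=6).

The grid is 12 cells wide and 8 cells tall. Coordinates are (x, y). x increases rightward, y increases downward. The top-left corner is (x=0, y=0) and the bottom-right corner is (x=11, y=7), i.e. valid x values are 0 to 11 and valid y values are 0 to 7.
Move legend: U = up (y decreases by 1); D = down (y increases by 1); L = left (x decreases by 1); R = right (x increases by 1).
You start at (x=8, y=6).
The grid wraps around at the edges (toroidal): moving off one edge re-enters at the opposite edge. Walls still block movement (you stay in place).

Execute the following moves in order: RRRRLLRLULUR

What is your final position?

Start: (x=8, y=6)
  R (right): (x=8, y=6) -> (x=9, y=6)
  R (right): (x=9, y=6) -> (x=10, y=6)
  R (right): (x=10, y=6) -> (x=11, y=6)
  R (right): (x=11, y=6) -> (x=0, y=6)
  L (left): (x=0, y=6) -> (x=11, y=6)
  L (left): (x=11, y=6) -> (x=10, y=6)
  R (right): (x=10, y=6) -> (x=11, y=6)
  L (left): (x=11, y=6) -> (x=10, y=6)
  U (up): (x=10, y=6) -> (x=10, y=5)
  L (left): (x=10, y=5) -> (x=9, y=5)
  U (up): blocked, stay at (x=9, y=5)
  R (right): (x=9, y=5) -> (x=10, y=5)
Final: (x=10, y=5)

Answer: Final position: (x=10, y=5)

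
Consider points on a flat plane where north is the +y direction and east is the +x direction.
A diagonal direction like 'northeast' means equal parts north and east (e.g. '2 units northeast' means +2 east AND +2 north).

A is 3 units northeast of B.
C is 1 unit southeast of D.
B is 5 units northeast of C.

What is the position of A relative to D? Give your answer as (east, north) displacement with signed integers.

Place D at the origin (east=0, north=0).
  C is 1 unit southeast of D: delta (east=+1, north=-1); C at (east=1, north=-1).
  B is 5 units northeast of C: delta (east=+5, north=+5); B at (east=6, north=4).
  A is 3 units northeast of B: delta (east=+3, north=+3); A at (east=9, north=7).
Therefore A relative to D: (east=9, north=7).

Answer: A is at (east=9, north=7) relative to D.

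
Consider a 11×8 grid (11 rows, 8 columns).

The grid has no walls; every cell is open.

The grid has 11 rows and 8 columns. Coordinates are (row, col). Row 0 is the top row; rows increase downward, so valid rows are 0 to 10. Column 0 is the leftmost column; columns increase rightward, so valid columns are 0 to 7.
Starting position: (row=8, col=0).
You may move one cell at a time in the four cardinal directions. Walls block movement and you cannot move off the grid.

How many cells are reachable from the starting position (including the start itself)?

BFS flood-fill from (row=8, col=0):
  Distance 0: (row=8, col=0)
  Distance 1: (row=7, col=0), (row=8, col=1), (row=9, col=0)
  Distance 2: (row=6, col=0), (row=7, col=1), (row=8, col=2), (row=9, col=1), (row=10, col=0)
  Distance 3: (row=5, col=0), (row=6, col=1), (row=7, col=2), (row=8, col=3), (row=9, col=2), (row=10, col=1)
  Distance 4: (row=4, col=0), (row=5, col=1), (row=6, col=2), (row=7, col=3), (row=8, col=4), (row=9, col=3), (row=10, col=2)
  Distance 5: (row=3, col=0), (row=4, col=1), (row=5, col=2), (row=6, col=3), (row=7, col=4), (row=8, col=5), (row=9, col=4), (row=10, col=3)
  Distance 6: (row=2, col=0), (row=3, col=1), (row=4, col=2), (row=5, col=3), (row=6, col=4), (row=7, col=5), (row=8, col=6), (row=9, col=5), (row=10, col=4)
  Distance 7: (row=1, col=0), (row=2, col=1), (row=3, col=2), (row=4, col=3), (row=5, col=4), (row=6, col=5), (row=7, col=6), (row=8, col=7), (row=9, col=6), (row=10, col=5)
  Distance 8: (row=0, col=0), (row=1, col=1), (row=2, col=2), (row=3, col=3), (row=4, col=4), (row=5, col=5), (row=6, col=6), (row=7, col=7), (row=9, col=7), (row=10, col=6)
  Distance 9: (row=0, col=1), (row=1, col=2), (row=2, col=3), (row=3, col=4), (row=4, col=5), (row=5, col=6), (row=6, col=7), (row=10, col=7)
  Distance 10: (row=0, col=2), (row=1, col=3), (row=2, col=4), (row=3, col=5), (row=4, col=6), (row=5, col=7)
  Distance 11: (row=0, col=3), (row=1, col=4), (row=2, col=5), (row=3, col=6), (row=4, col=7)
  Distance 12: (row=0, col=4), (row=1, col=5), (row=2, col=6), (row=3, col=7)
  Distance 13: (row=0, col=5), (row=1, col=6), (row=2, col=7)
  Distance 14: (row=0, col=6), (row=1, col=7)
  Distance 15: (row=0, col=7)
Total reachable: 88 (grid has 88 open cells total)

Answer: Reachable cells: 88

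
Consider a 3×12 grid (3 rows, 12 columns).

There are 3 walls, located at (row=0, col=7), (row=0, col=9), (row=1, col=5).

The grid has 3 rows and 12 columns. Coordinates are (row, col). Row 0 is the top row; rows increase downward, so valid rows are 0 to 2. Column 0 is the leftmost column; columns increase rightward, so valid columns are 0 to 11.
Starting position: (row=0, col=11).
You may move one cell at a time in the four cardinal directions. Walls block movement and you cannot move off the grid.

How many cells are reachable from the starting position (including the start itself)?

BFS flood-fill from (row=0, col=11):
  Distance 0: (row=0, col=11)
  Distance 1: (row=0, col=10), (row=1, col=11)
  Distance 2: (row=1, col=10), (row=2, col=11)
  Distance 3: (row=1, col=9), (row=2, col=10)
  Distance 4: (row=1, col=8), (row=2, col=9)
  Distance 5: (row=0, col=8), (row=1, col=7), (row=2, col=8)
  Distance 6: (row=1, col=6), (row=2, col=7)
  Distance 7: (row=0, col=6), (row=2, col=6)
  Distance 8: (row=0, col=5), (row=2, col=5)
  Distance 9: (row=0, col=4), (row=2, col=4)
  Distance 10: (row=0, col=3), (row=1, col=4), (row=2, col=3)
  Distance 11: (row=0, col=2), (row=1, col=3), (row=2, col=2)
  Distance 12: (row=0, col=1), (row=1, col=2), (row=2, col=1)
  Distance 13: (row=0, col=0), (row=1, col=1), (row=2, col=0)
  Distance 14: (row=1, col=0)
Total reachable: 33 (grid has 33 open cells total)

Answer: Reachable cells: 33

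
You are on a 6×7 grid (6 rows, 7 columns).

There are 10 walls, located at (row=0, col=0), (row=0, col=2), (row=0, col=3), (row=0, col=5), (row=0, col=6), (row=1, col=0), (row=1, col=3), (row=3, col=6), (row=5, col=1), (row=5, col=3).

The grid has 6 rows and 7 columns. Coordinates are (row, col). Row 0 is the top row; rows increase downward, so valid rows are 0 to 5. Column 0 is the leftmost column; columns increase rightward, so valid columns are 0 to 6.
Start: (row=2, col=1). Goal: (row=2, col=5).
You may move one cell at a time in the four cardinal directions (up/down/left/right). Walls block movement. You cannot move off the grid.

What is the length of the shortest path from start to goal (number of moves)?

Answer: Shortest path length: 4

Derivation:
BFS from (row=2, col=1) until reaching (row=2, col=5):
  Distance 0: (row=2, col=1)
  Distance 1: (row=1, col=1), (row=2, col=0), (row=2, col=2), (row=3, col=1)
  Distance 2: (row=0, col=1), (row=1, col=2), (row=2, col=3), (row=3, col=0), (row=3, col=2), (row=4, col=1)
  Distance 3: (row=2, col=4), (row=3, col=3), (row=4, col=0), (row=4, col=2)
  Distance 4: (row=1, col=4), (row=2, col=5), (row=3, col=4), (row=4, col=3), (row=5, col=0), (row=5, col=2)  <- goal reached here
One shortest path (4 moves): (row=2, col=1) -> (row=2, col=2) -> (row=2, col=3) -> (row=2, col=4) -> (row=2, col=5)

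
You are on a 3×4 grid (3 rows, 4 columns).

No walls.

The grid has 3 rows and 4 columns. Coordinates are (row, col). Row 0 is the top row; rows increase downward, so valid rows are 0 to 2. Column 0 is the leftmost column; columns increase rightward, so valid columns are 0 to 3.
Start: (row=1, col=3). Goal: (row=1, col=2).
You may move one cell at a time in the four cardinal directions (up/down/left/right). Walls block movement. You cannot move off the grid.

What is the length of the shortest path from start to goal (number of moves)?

Answer: Shortest path length: 1

Derivation:
BFS from (row=1, col=3) until reaching (row=1, col=2):
  Distance 0: (row=1, col=3)
  Distance 1: (row=0, col=3), (row=1, col=2), (row=2, col=3)  <- goal reached here
One shortest path (1 moves): (row=1, col=3) -> (row=1, col=2)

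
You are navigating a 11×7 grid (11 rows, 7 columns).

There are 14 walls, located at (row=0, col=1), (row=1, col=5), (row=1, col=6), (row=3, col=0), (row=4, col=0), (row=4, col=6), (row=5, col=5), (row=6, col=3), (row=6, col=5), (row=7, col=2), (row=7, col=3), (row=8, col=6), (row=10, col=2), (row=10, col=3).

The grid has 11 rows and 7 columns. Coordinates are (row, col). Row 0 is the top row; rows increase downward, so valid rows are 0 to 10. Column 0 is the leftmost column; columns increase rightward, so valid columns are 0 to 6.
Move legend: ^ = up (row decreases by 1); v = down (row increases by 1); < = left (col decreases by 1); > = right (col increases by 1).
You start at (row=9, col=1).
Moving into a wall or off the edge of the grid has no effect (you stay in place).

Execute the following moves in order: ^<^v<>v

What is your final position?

Start: (row=9, col=1)
  ^ (up): (row=9, col=1) -> (row=8, col=1)
  < (left): (row=8, col=1) -> (row=8, col=0)
  ^ (up): (row=8, col=0) -> (row=7, col=0)
  v (down): (row=7, col=0) -> (row=8, col=0)
  < (left): blocked, stay at (row=8, col=0)
  > (right): (row=8, col=0) -> (row=8, col=1)
  v (down): (row=8, col=1) -> (row=9, col=1)
Final: (row=9, col=1)

Answer: Final position: (row=9, col=1)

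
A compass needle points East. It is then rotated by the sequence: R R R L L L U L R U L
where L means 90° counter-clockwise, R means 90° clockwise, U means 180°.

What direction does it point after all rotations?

Answer: Final heading: North

Derivation:
Start: East
  R (right (90° clockwise)) -> South
  R (right (90° clockwise)) -> West
  R (right (90° clockwise)) -> North
  L (left (90° counter-clockwise)) -> West
  L (left (90° counter-clockwise)) -> South
  L (left (90° counter-clockwise)) -> East
  U (U-turn (180°)) -> West
  L (left (90° counter-clockwise)) -> South
  R (right (90° clockwise)) -> West
  U (U-turn (180°)) -> East
  L (left (90° counter-clockwise)) -> North
Final: North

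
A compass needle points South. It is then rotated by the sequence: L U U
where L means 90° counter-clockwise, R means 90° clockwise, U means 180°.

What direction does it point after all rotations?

Start: South
  L (left (90° counter-clockwise)) -> East
  U (U-turn (180°)) -> West
  U (U-turn (180°)) -> East
Final: East

Answer: Final heading: East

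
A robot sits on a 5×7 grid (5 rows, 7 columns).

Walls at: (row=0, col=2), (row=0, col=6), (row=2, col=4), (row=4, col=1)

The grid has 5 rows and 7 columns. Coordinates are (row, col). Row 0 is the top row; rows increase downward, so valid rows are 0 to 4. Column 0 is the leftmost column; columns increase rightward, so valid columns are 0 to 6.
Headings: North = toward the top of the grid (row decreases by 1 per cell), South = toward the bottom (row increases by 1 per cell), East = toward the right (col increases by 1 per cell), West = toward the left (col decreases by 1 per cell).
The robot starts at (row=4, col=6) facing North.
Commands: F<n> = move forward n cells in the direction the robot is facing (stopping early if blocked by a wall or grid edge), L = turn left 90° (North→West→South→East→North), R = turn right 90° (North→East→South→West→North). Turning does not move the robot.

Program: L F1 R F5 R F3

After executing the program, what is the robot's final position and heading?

Answer: Final position: (row=0, col=5), facing East

Derivation:
Start: (row=4, col=6), facing North
  L: turn left, now facing West
  F1: move forward 1, now at (row=4, col=5)
  R: turn right, now facing North
  F5: move forward 4/5 (blocked), now at (row=0, col=5)
  R: turn right, now facing East
  F3: move forward 0/3 (blocked), now at (row=0, col=5)
Final: (row=0, col=5), facing East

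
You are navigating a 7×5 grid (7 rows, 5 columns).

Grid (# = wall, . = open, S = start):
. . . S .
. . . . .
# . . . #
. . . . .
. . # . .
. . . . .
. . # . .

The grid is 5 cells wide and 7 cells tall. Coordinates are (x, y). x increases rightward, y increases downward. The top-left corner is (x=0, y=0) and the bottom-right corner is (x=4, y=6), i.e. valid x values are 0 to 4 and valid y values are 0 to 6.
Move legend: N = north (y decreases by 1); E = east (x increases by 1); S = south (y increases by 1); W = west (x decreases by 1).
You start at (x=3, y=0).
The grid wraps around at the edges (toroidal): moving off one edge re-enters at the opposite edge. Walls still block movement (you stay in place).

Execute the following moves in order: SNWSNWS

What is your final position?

Answer: Final position: (x=1, y=1)

Derivation:
Start: (x=3, y=0)
  S (south): (x=3, y=0) -> (x=3, y=1)
  N (north): (x=3, y=1) -> (x=3, y=0)
  W (west): (x=3, y=0) -> (x=2, y=0)
  S (south): (x=2, y=0) -> (x=2, y=1)
  N (north): (x=2, y=1) -> (x=2, y=0)
  W (west): (x=2, y=0) -> (x=1, y=0)
  S (south): (x=1, y=0) -> (x=1, y=1)
Final: (x=1, y=1)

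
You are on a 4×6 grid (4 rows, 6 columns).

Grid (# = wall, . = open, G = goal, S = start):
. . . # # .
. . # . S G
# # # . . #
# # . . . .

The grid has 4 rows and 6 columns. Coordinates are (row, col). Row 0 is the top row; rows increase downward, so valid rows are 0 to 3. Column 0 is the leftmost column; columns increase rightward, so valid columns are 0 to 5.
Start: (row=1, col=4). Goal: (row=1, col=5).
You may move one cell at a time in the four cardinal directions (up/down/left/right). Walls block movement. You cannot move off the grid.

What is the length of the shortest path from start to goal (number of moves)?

Answer: Shortest path length: 1

Derivation:
BFS from (row=1, col=4) until reaching (row=1, col=5):
  Distance 0: (row=1, col=4)
  Distance 1: (row=1, col=3), (row=1, col=5), (row=2, col=4)  <- goal reached here
One shortest path (1 moves): (row=1, col=4) -> (row=1, col=5)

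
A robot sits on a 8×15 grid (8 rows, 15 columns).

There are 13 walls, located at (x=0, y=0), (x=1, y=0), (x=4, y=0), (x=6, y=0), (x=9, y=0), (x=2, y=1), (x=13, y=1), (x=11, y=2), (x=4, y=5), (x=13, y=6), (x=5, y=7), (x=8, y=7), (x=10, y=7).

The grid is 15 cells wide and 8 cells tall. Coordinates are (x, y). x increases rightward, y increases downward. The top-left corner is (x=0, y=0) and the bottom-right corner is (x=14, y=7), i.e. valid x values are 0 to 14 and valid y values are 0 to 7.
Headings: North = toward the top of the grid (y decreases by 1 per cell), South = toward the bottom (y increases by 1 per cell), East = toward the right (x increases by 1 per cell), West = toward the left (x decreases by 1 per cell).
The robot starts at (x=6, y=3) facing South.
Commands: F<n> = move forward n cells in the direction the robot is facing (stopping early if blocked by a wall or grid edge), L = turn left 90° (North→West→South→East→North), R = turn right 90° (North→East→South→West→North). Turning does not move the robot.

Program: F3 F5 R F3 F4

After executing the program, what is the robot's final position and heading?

Answer: Final position: (x=6, y=7), facing West

Derivation:
Start: (x=6, y=3), facing South
  F3: move forward 3, now at (x=6, y=6)
  F5: move forward 1/5 (blocked), now at (x=6, y=7)
  R: turn right, now facing West
  F3: move forward 0/3 (blocked), now at (x=6, y=7)
  F4: move forward 0/4 (blocked), now at (x=6, y=7)
Final: (x=6, y=7), facing West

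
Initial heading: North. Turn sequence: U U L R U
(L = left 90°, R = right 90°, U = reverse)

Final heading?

Answer: Final heading: South

Derivation:
Start: North
  U (U-turn (180°)) -> South
  U (U-turn (180°)) -> North
  L (left (90° counter-clockwise)) -> West
  R (right (90° clockwise)) -> North
  U (U-turn (180°)) -> South
Final: South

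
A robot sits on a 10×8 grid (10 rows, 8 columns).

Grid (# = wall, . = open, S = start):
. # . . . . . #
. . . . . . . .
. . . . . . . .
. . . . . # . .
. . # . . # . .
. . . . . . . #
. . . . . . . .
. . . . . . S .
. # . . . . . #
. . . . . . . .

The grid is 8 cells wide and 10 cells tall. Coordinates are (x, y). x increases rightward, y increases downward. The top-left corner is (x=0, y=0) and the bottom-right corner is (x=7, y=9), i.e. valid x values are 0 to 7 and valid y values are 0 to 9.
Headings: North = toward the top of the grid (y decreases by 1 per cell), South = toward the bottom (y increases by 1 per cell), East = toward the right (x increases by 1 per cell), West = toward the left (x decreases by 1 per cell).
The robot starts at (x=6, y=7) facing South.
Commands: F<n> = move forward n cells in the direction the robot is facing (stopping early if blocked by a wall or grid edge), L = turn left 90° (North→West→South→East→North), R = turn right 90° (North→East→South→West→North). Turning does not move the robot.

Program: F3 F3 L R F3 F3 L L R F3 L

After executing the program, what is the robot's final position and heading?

Start: (x=6, y=7), facing South
  F3: move forward 2/3 (blocked), now at (x=6, y=9)
  F3: move forward 0/3 (blocked), now at (x=6, y=9)
  L: turn left, now facing East
  R: turn right, now facing South
  F3: move forward 0/3 (blocked), now at (x=6, y=9)
  F3: move forward 0/3 (blocked), now at (x=6, y=9)
  L: turn left, now facing East
  L: turn left, now facing North
  R: turn right, now facing East
  F3: move forward 1/3 (blocked), now at (x=7, y=9)
  L: turn left, now facing North
Final: (x=7, y=9), facing North

Answer: Final position: (x=7, y=9), facing North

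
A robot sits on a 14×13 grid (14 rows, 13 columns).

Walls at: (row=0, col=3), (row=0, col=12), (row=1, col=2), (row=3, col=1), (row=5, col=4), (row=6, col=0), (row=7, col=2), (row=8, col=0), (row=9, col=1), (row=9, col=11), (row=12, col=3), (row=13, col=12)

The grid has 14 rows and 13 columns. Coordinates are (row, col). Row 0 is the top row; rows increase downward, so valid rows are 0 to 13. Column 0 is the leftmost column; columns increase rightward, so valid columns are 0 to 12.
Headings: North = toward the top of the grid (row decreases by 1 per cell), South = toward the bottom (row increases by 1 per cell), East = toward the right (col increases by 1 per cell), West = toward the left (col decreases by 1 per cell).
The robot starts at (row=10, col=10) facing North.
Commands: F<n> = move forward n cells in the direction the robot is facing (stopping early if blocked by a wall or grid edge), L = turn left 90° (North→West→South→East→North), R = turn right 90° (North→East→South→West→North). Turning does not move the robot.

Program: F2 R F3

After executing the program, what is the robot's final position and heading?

Start: (row=10, col=10), facing North
  F2: move forward 2, now at (row=8, col=10)
  R: turn right, now facing East
  F3: move forward 2/3 (blocked), now at (row=8, col=12)
Final: (row=8, col=12), facing East

Answer: Final position: (row=8, col=12), facing East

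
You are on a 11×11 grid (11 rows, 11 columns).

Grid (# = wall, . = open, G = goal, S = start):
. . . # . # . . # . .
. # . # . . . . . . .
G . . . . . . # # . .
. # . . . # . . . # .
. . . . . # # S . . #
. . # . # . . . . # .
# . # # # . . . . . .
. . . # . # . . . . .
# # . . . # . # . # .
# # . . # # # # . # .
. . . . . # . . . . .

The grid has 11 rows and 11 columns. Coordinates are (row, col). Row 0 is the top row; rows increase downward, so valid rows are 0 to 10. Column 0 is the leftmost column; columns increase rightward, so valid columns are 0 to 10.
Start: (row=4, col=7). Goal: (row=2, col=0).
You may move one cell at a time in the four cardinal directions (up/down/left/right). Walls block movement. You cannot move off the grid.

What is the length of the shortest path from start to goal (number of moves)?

BFS from (row=4, col=7) until reaching (row=2, col=0):
  Distance 0: (row=4, col=7)
  Distance 1: (row=3, col=7), (row=4, col=8), (row=5, col=7)
  Distance 2: (row=3, col=6), (row=3, col=8), (row=4, col=9), (row=5, col=6), (row=5, col=8), (row=6, col=7)
  Distance 3: (row=2, col=6), (row=5, col=5), (row=6, col=6), (row=6, col=8), (row=7, col=7)
  Distance 4: (row=1, col=6), (row=2, col=5), (row=6, col=5), (row=6, col=9), (row=7, col=6), (row=7, col=8)
  Distance 5: (row=0, col=6), (row=1, col=5), (row=1, col=7), (row=2, col=4), (row=6, col=10), (row=7, col=9), (row=8, col=6), (row=8, col=8)
  Distance 6: (row=0, col=7), (row=1, col=4), (row=1, col=8), (row=2, col=3), (row=3, col=4), (row=5, col=10), (row=7, col=10), (row=9, col=8)
  Distance 7: (row=0, col=4), (row=1, col=9), (row=2, col=2), (row=3, col=3), (row=4, col=4), (row=8, col=10), (row=10, col=8)
  Distance 8: (row=0, col=9), (row=1, col=2), (row=1, col=10), (row=2, col=1), (row=2, col=9), (row=3, col=2), (row=4, col=3), (row=9, col=10), (row=10, col=7), (row=10, col=9)
  Distance 9: (row=0, col=2), (row=0, col=10), (row=2, col=0), (row=2, col=10), (row=4, col=2), (row=5, col=3), (row=10, col=6), (row=10, col=10)  <- goal reached here
One shortest path (9 moves): (row=4, col=7) -> (row=3, col=7) -> (row=3, col=6) -> (row=2, col=6) -> (row=2, col=5) -> (row=2, col=4) -> (row=2, col=3) -> (row=2, col=2) -> (row=2, col=1) -> (row=2, col=0)

Answer: Shortest path length: 9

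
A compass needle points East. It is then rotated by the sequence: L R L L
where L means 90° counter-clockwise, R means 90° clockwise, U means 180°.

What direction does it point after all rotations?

Start: East
  L (left (90° counter-clockwise)) -> North
  R (right (90° clockwise)) -> East
  L (left (90° counter-clockwise)) -> North
  L (left (90° counter-clockwise)) -> West
Final: West

Answer: Final heading: West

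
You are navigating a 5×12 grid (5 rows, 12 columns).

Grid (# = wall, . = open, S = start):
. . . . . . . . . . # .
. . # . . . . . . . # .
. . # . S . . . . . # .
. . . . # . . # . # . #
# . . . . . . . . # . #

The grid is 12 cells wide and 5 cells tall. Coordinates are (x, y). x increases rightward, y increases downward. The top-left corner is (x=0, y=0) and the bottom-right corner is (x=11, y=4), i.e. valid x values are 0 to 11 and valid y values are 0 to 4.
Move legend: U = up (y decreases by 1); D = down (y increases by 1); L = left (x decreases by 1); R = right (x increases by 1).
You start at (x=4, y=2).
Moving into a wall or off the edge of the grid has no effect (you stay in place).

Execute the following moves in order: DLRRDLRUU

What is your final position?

Answer: Final position: (x=6, y=1)

Derivation:
Start: (x=4, y=2)
  D (down): blocked, stay at (x=4, y=2)
  L (left): (x=4, y=2) -> (x=3, y=2)
  R (right): (x=3, y=2) -> (x=4, y=2)
  R (right): (x=4, y=2) -> (x=5, y=2)
  D (down): (x=5, y=2) -> (x=5, y=3)
  L (left): blocked, stay at (x=5, y=3)
  R (right): (x=5, y=3) -> (x=6, y=3)
  U (up): (x=6, y=3) -> (x=6, y=2)
  U (up): (x=6, y=2) -> (x=6, y=1)
Final: (x=6, y=1)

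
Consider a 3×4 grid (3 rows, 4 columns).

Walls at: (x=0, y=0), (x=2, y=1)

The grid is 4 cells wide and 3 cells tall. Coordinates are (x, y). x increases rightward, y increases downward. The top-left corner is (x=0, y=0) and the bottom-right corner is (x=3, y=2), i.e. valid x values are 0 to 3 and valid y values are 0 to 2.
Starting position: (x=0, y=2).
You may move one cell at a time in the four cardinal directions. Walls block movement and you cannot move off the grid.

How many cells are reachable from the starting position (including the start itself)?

Answer: Reachable cells: 10

Derivation:
BFS flood-fill from (x=0, y=2):
  Distance 0: (x=0, y=2)
  Distance 1: (x=0, y=1), (x=1, y=2)
  Distance 2: (x=1, y=1), (x=2, y=2)
  Distance 3: (x=1, y=0), (x=3, y=2)
  Distance 4: (x=2, y=0), (x=3, y=1)
  Distance 5: (x=3, y=0)
Total reachable: 10 (grid has 10 open cells total)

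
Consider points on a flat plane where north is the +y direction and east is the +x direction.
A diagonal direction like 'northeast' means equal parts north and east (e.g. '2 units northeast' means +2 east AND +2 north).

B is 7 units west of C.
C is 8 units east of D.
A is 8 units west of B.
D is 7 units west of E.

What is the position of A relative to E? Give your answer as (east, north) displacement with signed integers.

Answer: A is at (east=-14, north=0) relative to E.

Derivation:
Place E at the origin (east=0, north=0).
  D is 7 units west of E: delta (east=-7, north=+0); D at (east=-7, north=0).
  C is 8 units east of D: delta (east=+8, north=+0); C at (east=1, north=0).
  B is 7 units west of C: delta (east=-7, north=+0); B at (east=-6, north=0).
  A is 8 units west of B: delta (east=-8, north=+0); A at (east=-14, north=0).
Therefore A relative to E: (east=-14, north=0).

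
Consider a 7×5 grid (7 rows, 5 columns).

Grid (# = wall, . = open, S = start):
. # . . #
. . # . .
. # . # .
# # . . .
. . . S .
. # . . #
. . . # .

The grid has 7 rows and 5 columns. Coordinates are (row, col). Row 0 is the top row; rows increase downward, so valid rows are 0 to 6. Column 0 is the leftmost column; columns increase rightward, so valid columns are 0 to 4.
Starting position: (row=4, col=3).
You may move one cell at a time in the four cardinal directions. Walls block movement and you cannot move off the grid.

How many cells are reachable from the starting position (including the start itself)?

BFS flood-fill from (row=4, col=3):
  Distance 0: (row=4, col=3)
  Distance 1: (row=3, col=3), (row=4, col=2), (row=4, col=4), (row=5, col=3)
  Distance 2: (row=3, col=2), (row=3, col=4), (row=4, col=1), (row=5, col=2)
  Distance 3: (row=2, col=2), (row=2, col=4), (row=4, col=0), (row=6, col=2)
  Distance 4: (row=1, col=4), (row=5, col=0), (row=6, col=1)
  Distance 5: (row=1, col=3), (row=6, col=0)
  Distance 6: (row=0, col=3)
  Distance 7: (row=0, col=2)
Total reachable: 20 (grid has 25 open cells total)

Answer: Reachable cells: 20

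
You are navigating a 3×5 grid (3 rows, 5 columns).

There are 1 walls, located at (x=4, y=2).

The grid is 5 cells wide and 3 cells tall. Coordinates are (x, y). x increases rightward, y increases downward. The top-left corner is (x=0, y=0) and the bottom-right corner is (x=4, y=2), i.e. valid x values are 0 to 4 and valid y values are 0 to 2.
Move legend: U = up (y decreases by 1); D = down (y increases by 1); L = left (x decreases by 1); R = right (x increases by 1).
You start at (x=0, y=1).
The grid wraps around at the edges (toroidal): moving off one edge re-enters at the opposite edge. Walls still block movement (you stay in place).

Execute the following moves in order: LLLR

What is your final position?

Start: (x=0, y=1)
  L (left): (x=0, y=1) -> (x=4, y=1)
  L (left): (x=4, y=1) -> (x=3, y=1)
  L (left): (x=3, y=1) -> (x=2, y=1)
  R (right): (x=2, y=1) -> (x=3, y=1)
Final: (x=3, y=1)

Answer: Final position: (x=3, y=1)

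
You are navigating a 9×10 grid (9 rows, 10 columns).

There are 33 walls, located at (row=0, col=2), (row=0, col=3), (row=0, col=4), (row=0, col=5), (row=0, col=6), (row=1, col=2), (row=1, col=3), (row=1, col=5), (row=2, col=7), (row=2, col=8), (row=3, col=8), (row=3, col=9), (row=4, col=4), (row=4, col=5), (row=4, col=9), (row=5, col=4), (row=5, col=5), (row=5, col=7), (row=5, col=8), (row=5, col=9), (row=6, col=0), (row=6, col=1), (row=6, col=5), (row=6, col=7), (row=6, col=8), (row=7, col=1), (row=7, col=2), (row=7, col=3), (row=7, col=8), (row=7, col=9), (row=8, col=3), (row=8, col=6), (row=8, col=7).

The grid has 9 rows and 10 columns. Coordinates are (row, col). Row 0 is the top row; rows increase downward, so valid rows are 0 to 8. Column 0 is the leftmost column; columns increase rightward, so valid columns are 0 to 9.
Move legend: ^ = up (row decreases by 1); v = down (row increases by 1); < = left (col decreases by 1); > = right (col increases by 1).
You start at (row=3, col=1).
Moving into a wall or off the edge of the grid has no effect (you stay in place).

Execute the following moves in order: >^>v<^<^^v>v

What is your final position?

Answer: Final position: (row=2, col=1)

Derivation:
Start: (row=3, col=1)
  > (right): (row=3, col=1) -> (row=3, col=2)
  ^ (up): (row=3, col=2) -> (row=2, col=2)
  > (right): (row=2, col=2) -> (row=2, col=3)
  v (down): (row=2, col=3) -> (row=3, col=3)
  < (left): (row=3, col=3) -> (row=3, col=2)
  ^ (up): (row=3, col=2) -> (row=2, col=2)
  < (left): (row=2, col=2) -> (row=2, col=1)
  ^ (up): (row=2, col=1) -> (row=1, col=1)
  ^ (up): (row=1, col=1) -> (row=0, col=1)
  v (down): (row=0, col=1) -> (row=1, col=1)
  > (right): blocked, stay at (row=1, col=1)
  v (down): (row=1, col=1) -> (row=2, col=1)
Final: (row=2, col=1)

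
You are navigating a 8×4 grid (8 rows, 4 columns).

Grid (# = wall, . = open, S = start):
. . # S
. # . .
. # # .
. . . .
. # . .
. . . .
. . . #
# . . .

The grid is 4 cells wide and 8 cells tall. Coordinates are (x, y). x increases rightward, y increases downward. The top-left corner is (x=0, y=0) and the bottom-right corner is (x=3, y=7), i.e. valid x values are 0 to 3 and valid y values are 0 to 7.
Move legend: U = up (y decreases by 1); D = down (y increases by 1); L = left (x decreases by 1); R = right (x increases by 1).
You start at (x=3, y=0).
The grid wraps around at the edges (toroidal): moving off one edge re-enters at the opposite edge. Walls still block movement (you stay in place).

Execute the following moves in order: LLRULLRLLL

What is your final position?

Answer: Final position: (x=3, y=0)

Derivation:
Start: (x=3, y=0)
  L (left): blocked, stay at (x=3, y=0)
  L (left): blocked, stay at (x=3, y=0)
  R (right): (x=3, y=0) -> (x=0, y=0)
  U (up): blocked, stay at (x=0, y=0)
  L (left): (x=0, y=0) -> (x=3, y=0)
  L (left): blocked, stay at (x=3, y=0)
  R (right): (x=3, y=0) -> (x=0, y=0)
  L (left): (x=0, y=0) -> (x=3, y=0)
  L (left): blocked, stay at (x=3, y=0)
  L (left): blocked, stay at (x=3, y=0)
Final: (x=3, y=0)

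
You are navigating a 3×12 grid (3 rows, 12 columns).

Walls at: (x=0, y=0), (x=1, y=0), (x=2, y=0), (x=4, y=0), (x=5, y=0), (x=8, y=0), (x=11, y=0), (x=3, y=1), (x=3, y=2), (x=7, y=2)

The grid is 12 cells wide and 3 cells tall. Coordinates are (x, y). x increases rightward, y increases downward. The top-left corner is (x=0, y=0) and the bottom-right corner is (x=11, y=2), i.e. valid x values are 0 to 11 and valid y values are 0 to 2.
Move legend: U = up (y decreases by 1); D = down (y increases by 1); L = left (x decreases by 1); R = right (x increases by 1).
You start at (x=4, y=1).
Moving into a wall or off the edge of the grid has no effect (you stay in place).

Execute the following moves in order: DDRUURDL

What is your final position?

Start: (x=4, y=1)
  D (down): (x=4, y=1) -> (x=4, y=2)
  D (down): blocked, stay at (x=4, y=2)
  R (right): (x=4, y=2) -> (x=5, y=2)
  U (up): (x=5, y=2) -> (x=5, y=1)
  U (up): blocked, stay at (x=5, y=1)
  R (right): (x=5, y=1) -> (x=6, y=1)
  D (down): (x=6, y=1) -> (x=6, y=2)
  L (left): (x=6, y=2) -> (x=5, y=2)
Final: (x=5, y=2)

Answer: Final position: (x=5, y=2)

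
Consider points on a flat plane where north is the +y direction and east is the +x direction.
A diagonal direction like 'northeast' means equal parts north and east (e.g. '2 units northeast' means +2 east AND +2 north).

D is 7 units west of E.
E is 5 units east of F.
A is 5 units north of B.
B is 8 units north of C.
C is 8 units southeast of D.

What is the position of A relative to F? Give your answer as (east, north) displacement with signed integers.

Answer: A is at (east=6, north=5) relative to F.

Derivation:
Place F at the origin (east=0, north=0).
  E is 5 units east of F: delta (east=+5, north=+0); E at (east=5, north=0).
  D is 7 units west of E: delta (east=-7, north=+0); D at (east=-2, north=0).
  C is 8 units southeast of D: delta (east=+8, north=-8); C at (east=6, north=-8).
  B is 8 units north of C: delta (east=+0, north=+8); B at (east=6, north=0).
  A is 5 units north of B: delta (east=+0, north=+5); A at (east=6, north=5).
Therefore A relative to F: (east=6, north=5).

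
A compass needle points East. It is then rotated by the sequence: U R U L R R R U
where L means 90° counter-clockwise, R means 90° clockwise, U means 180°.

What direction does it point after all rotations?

Answer: Final heading: South

Derivation:
Start: East
  U (U-turn (180°)) -> West
  R (right (90° clockwise)) -> North
  U (U-turn (180°)) -> South
  L (left (90° counter-clockwise)) -> East
  R (right (90° clockwise)) -> South
  R (right (90° clockwise)) -> West
  R (right (90° clockwise)) -> North
  U (U-turn (180°)) -> South
Final: South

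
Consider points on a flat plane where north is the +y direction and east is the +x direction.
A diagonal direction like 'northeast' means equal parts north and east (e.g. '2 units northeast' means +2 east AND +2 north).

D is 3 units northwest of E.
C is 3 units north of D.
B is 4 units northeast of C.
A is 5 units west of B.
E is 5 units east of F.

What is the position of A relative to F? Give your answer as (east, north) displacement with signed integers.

Answer: A is at (east=1, north=10) relative to F.

Derivation:
Place F at the origin (east=0, north=0).
  E is 5 units east of F: delta (east=+5, north=+0); E at (east=5, north=0).
  D is 3 units northwest of E: delta (east=-3, north=+3); D at (east=2, north=3).
  C is 3 units north of D: delta (east=+0, north=+3); C at (east=2, north=6).
  B is 4 units northeast of C: delta (east=+4, north=+4); B at (east=6, north=10).
  A is 5 units west of B: delta (east=-5, north=+0); A at (east=1, north=10).
Therefore A relative to F: (east=1, north=10).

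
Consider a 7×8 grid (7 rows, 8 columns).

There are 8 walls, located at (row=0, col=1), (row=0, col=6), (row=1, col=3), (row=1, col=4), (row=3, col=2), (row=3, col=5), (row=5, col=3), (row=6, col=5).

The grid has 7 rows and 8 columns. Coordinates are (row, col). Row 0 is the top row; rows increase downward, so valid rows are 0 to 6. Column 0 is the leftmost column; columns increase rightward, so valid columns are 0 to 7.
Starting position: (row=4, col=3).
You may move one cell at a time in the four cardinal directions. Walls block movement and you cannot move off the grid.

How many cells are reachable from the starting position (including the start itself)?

BFS flood-fill from (row=4, col=3):
  Distance 0: (row=4, col=3)
  Distance 1: (row=3, col=3), (row=4, col=2), (row=4, col=4)
  Distance 2: (row=2, col=3), (row=3, col=4), (row=4, col=1), (row=4, col=5), (row=5, col=2), (row=5, col=4)
  Distance 3: (row=2, col=2), (row=2, col=4), (row=3, col=1), (row=4, col=0), (row=4, col=6), (row=5, col=1), (row=5, col=5), (row=6, col=2), (row=6, col=4)
  Distance 4: (row=1, col=2), (row=2, col=1), (row=2, col=5), (row=3, col=0), (row=3, col=6), (row=4, col=7), (row=5, col=0), (row=5, col=6), (row=6, col=1), (row=6, col=3)
  Distance 5: (row=0, col=2), (row=1, col=1), (row=1, col=5), (row=2, col=0), (row=2, col=6), (row=3, col=7), (row=5, col=7), (row=6, col=0), (row=6, col=6)
  Distance 6: (row=0, col=3), (row=0, col=5), (row=1, col=0), (row=1, col=6), (row=2, col=7), (row=6, col=7)
  Distance 7: (row=0, col=0), (row=0, col=4), (row=1, col=7)
  Distance 8: (row=0, col=7)
Total reachable: 48 (grid has 48 open cells total)

Answer: Reachable cells: 48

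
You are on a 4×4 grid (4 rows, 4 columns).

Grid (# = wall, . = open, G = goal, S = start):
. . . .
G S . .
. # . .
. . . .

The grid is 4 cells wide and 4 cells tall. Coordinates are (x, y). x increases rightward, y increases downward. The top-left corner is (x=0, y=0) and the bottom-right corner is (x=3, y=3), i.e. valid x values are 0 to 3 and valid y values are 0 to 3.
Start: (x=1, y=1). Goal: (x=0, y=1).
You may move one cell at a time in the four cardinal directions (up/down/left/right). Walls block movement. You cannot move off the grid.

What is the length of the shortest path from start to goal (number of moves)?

Answer: Shortest path length: 1

Derivation:
BFS from (x=1, y=1) until reaching (x=0, y=1):
  Distance 0: (x=1, y=1)
  Distance 1: (x=1, y=0), (x=0, y=1), (x=2, y=1)  <- goal reached here
One shortest path (1 moves): (x=1, y=1) -> (x=0, y=1)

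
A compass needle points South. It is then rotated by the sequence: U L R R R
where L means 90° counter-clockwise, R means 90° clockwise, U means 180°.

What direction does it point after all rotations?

Start: South
  U (U-turn (180°)) -> North
  L (left (90° counter-clockwise)) -> West
  R (right (90° clockwise)) -> North
  R (right (90° clockwise)) -> East
  R (right (90° clockwise)) -> South
Final: South

Answer: Final heading: South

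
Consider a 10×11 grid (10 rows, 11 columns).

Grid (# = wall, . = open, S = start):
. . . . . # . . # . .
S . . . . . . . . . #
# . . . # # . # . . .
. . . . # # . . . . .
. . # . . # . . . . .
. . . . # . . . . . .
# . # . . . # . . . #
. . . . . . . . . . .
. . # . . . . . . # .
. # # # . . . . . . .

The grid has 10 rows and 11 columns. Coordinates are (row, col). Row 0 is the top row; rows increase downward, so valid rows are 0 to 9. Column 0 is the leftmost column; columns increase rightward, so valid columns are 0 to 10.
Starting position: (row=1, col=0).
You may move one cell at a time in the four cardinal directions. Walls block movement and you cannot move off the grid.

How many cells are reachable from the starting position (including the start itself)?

Answer: Reachable cells: 89

Derivation:
BFS flood-fill from (row=1, col=0):
  Distance 0: (row=1, col=0)
  Distance 1: (row=0, col=0), (row=1, col=1)
  Distance 2: (row=0, col=1), (row=1, col=2), (row=2, col=1)
  Distance 3: (row=0, col=2), (row=1, col=3), (row=2, col=2), (row=3, col=1)
  Distance 4: (row=0, col=3), (row=1, col=4), (row=2, col=3), (row=3, col=0), (row=3, col=2), (row=4, col=1)
  Distance 5: (row=0, col=4), (row=1, col=5), (row=3, col=3), (row=4, col=0), (row=5, col=1)
  Distance 6: (row=1, col=6), (row=4, col=3), (row=5, col=0), (row=5, col=2), (row=6, col=1)
  Distance 7: (row=0, col=6), (row=1, col=7), (row=2, col=6), (row=4, col=4), (row=5, col=3), (row=7, col=1)
  Distance 8: (row=0, col=7), (row=1, col=8), (row=3, col=6), (row=6, col=3), (row=7, col=0), (row=7, col=2), (row=8, col=1)
  Distance 9: (row=1, col=9), (row=2, col=8), (row=3, col=7), (row=4, col=6), (row=6, col=4), (row=7, col=3), (row=8, col=0)
  Distance 10: (row=0, col=9), (row=2, col=9), (row=3, col=8), (row=4, col=7), (row=5, col=6), (row=6, col=5), (row=7, col=4), (row=8, col=3), (row=9, col=0)
  Distance 11: (row=0, col=10), (row=2, col=10), (row=3, col=9), (row=4, col=8), (row=5, col=5), (row=5, col=7), (row=7, col=5), (row=8, col=4)
  Distance 12: (row=3, col=10), (row=4, col=9), (row=5, col=8), (row=6, col=7), (row=7, col=6), (row=8, col=5), (row=9, col=4)
  Distance 13: (row=4, col=10), (row=5, col=9), (row=6, col=8), (row=7, col=7), (row=8, col=6), (row=9, col=5)
  Distance 14: (row=5, col=10), (row=6, col=9), (row=7, col=8), (row=8, col=7), (row=9, col=6)
  Distance 15: (row=7, col=9), (row=8, col=8), (row=9, col=7)
  Distance 16: (row=7, col=10), (row=9, col=8)
  Distance 17: (row=8, col=10), (row=9, col=9)
  Distance 18: (row=9, col=10)
Total reachable: 89 (grid has 89 open cells total)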